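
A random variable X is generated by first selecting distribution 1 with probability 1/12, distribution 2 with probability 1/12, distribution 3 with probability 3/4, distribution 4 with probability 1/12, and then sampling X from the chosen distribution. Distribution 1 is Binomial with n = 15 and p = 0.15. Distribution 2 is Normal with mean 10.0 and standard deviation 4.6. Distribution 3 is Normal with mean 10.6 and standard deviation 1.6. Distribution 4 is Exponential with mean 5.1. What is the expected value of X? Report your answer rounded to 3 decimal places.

9.396

Component means — 1: 2.25; 2: 10; 3: 10.6; 4: 5.1.
E[X] = 0.0833333·2.25 + 0.0833333·10 + 0.75·10.6 + 0.0833333·5.1 = 9.39583.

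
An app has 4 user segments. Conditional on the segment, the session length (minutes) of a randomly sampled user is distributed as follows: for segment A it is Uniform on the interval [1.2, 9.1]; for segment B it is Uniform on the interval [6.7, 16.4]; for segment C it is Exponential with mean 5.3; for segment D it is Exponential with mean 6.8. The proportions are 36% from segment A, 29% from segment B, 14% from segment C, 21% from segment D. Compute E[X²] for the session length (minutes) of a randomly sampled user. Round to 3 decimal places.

For each component E[X²] = Var + (mean)², giving A: 31.7233; B: 141.243; C: 56.18; D: 92.48.
Overall E[X²] = 0.36·31.7233 + 0.29·141.243 + 0.14·56.18 + 0.21·92.48 = 79.667.

79.667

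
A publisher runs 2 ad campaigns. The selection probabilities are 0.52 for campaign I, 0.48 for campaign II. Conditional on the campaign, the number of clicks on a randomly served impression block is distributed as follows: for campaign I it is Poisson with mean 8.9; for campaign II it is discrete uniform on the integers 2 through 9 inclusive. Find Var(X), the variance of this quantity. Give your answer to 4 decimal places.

Per component, I: μ=8.9, E[X²]=88.11; II: μ=5.5, E[X²]=35.5.
E[X] = 0.52·8.9 + 0.48·5.5 = 7.268.
E[X²] = 0.52·88.11 + 0.48·35.5 = 62.8572.
Var(X) = E[X²] − (E[X])² = 62.8572 − 52.8238 = 10.0334.

10.0334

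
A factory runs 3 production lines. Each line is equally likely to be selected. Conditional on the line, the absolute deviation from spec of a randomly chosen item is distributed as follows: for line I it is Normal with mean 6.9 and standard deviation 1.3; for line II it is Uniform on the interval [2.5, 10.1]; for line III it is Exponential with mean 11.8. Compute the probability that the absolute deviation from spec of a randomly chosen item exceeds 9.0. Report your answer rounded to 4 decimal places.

0.2214

Conditional on each line, P(X > 9.0): I: 0.0531137; II: 0.144737; III: 0.4664.
By total probability, P(X > 9.0) = 0.333333·0.0531137 + 0.333333·0.144737 + 0.333333·0.4664 = 0.221417.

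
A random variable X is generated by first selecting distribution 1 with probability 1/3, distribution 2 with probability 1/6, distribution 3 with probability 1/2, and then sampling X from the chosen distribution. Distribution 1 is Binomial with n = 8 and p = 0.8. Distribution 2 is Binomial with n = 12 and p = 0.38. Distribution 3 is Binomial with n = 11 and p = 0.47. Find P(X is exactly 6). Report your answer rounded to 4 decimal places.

Conditional on each component, P(X = 6): 1: 0.293601; 2: 0.158024; 3: 0.208261.
By total probability, P(X = 6) = 0.333333·0.293601 + 0.166667·0.158024 + 0.5·0.208261 = 0.228335.

0.2283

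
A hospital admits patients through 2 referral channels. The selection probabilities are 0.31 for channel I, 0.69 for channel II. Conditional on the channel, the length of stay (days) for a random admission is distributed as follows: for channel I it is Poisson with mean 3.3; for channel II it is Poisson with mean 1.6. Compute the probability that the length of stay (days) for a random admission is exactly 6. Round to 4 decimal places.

Conditional on each channel, P(X = 6): I: 0.0661575; II: 0.00470453.
By total probability, P(X = 6) = 0.31·0.0661575 + 0.69·0.00470453 = 0.023755.

0.0238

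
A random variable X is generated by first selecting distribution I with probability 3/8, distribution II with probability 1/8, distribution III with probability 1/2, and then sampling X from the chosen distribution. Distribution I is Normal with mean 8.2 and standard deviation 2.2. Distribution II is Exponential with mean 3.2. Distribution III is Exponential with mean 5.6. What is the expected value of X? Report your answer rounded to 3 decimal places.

Component means — I: 8.2; II: 3.2; III: 5.6.
E[X] = 0.375·8.2 + 0.125·3.2 + 0.5·5.6 = 6.275.

6.275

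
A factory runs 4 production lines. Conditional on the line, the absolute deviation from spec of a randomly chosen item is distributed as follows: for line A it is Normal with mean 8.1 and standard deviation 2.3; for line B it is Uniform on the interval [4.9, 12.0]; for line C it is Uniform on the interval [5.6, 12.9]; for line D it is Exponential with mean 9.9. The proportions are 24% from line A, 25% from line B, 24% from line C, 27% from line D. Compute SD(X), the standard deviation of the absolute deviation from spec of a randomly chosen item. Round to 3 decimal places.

Per component, A: μ=8.1, E[X²]=70.9; B: μ=8.45, E[X²]=75.6033; C: μ=9.25, E[X²]=90.0033; D: μ=9.9, E[X²]=196.02.
E[X] = 0.24·8.1 + 0.25·8.45 + 0.24·9.25 + 0.27·9.9 = 8.9495.
E[X²] = 0.24·70.9 + 0.25·75.6033 + 0.24·90.0033 + 0.27·196.02 = 110.443.
Var(X) = E[X²] − (E[X])² = 110.443 − 80.0936 = 30.3495.
SD(X) = √30.3495 = 5.50904.

5.509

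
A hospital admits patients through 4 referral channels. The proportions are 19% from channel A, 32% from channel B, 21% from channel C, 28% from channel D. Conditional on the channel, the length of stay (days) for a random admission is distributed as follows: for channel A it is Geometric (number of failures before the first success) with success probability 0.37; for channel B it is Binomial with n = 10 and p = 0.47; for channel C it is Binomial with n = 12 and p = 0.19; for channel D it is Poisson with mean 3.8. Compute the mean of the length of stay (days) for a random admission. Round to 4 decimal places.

Component means — A: 1.7027; B: 4.7; C: 2.28; D: 3.8.
E[X] = 0.19·1.7027 + 0.32·4.7 + 0.21·2.28 + 0.28·3.8 = 3.37031.

3.3703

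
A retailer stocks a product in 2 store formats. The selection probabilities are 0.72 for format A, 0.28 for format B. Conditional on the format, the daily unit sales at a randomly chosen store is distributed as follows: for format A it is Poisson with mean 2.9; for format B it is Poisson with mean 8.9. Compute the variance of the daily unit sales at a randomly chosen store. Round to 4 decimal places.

11.8376

Per component, A: μ=2.9, E[X²]=11.31; B: μ=8.9, E[X²]=88.11.
E[X] = 0.72·2.9 + 0.28·8.9 = 4.58.
E[X²] = 0.72·11.31 + 0.28·88.11 = 32.814.
Var(X) = E[X²] − (E[X])² = 32.814 − 20.9764 = 11.8376.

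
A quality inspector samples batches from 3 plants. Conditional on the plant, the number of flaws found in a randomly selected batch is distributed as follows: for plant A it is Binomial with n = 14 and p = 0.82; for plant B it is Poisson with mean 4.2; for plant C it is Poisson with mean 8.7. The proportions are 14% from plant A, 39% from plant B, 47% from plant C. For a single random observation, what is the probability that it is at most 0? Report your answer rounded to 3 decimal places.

0.006

Conditional on each plant, P(X ≤ 0): A: 3.74813e-11; B: 0.0149956; C: 0.000166586.
By total probability, P(X ≤ 0) = 0.14·3.74813e-11 + 0.39·0.0149956 + 0.47·0.000166586 = 0.00592657.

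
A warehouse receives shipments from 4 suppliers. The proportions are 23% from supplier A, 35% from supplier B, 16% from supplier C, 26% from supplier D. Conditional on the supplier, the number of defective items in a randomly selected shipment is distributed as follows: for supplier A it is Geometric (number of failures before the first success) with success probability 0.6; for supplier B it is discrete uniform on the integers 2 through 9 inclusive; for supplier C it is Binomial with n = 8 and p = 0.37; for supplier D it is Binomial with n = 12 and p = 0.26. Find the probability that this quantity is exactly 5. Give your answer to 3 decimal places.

Conditional on each supplier, P(X = 5): A: 0.006144; B: 0.125; C: 0.0970998; D: 0.114344.
By total probability, P(X = 5) = 0.23·0.006144 + 0.35·0.125 + 0.16·0.0970998 + 0.26·0.114344 = 0.0904286.

0.090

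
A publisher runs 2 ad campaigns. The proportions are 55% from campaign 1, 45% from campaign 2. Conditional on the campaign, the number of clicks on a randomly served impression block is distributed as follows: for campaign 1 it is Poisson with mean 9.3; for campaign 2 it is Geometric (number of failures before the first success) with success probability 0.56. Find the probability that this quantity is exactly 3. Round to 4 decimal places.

0.0282

Conditional on each campaign, P(X = 3): 1: 0.0122563; 2: 0.047703.
By total probability, P(X = 3) = 0.55·0.0122563 + 0.45·0.047703 = 0.0282073.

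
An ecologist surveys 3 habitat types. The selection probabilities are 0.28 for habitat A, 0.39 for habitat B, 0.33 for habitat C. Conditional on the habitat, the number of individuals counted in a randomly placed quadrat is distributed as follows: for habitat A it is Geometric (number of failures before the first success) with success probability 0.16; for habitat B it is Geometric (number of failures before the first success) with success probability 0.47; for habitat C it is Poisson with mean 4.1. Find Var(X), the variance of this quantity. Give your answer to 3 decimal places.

Per component, A: μ=5.25, E[X²]=60.375; B: μ=1.12766, E[X²]=3.67089; C: μ=4.1, E[X²]=20.91.
E[X] = 0.28·5.25 + 0.39·1.12766 + 0.33·4.1 = 3.26279.
E[X²] = 0.28·60.375 + 0.39·3.67089 + 0.33·20.91 = 25.2369.
Var(X) = E[X²] − (E[X])² = 25.2369 − 10.6458 = 14.5912.

14.591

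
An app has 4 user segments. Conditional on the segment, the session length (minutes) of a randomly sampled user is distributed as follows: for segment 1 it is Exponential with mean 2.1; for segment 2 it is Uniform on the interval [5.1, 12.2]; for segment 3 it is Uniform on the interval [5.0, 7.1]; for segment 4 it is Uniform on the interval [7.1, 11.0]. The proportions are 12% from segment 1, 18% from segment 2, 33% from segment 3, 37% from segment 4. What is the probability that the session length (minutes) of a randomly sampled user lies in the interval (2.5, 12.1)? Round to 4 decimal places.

0.9136

Conditional on each segment, P(2.5 < X < 12.1): 1: 0.300931; 2: 0.985915; 3: 1; 4: 1.
By total probability, P(2.5 < X < 12.1) = 0.12·0.300931 + 0.18·0.985915 + 0.33·1 + 0.37·1 = 0.913577.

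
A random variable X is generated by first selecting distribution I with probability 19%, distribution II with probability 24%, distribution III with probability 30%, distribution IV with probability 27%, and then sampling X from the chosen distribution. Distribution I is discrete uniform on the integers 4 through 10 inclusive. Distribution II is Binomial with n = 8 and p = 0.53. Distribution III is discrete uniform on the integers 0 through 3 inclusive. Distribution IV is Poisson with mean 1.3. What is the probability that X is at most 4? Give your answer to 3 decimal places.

0.731

Conditional on each component, P(X ≤ 4): I: 0.142857; II: 0.569371; III: 1; IV: 0.989337.
By total probability, P(X ≤ 4) = 0.19·0.142857 + 0.24·0.569371 + 0.3·1 + 0.27·0.989337 = 0.730913.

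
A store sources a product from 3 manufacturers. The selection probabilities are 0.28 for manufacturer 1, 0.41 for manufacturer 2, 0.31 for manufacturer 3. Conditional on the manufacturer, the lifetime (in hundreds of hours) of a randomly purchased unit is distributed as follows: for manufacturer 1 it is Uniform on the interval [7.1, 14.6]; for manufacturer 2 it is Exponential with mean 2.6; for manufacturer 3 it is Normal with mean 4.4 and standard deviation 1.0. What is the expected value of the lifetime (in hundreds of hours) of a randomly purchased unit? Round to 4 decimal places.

Component means — 1: 10.85; 2: 2.6; 3: 4.4.
E[X] = 0.28·10.85 + 0.41·2.6 + 0.31·4.4 = 5.468.

5.4680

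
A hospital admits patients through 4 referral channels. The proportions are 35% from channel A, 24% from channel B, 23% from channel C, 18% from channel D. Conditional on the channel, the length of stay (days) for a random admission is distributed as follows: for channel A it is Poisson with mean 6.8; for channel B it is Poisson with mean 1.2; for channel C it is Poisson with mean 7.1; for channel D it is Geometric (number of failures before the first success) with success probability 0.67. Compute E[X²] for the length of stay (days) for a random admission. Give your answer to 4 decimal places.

32.6009

For each component E[X²] = Var + (mean)², giving A: 53.04; B: 2.64; C: 57.51; D: 0.977723.
Overall E[X²] = 0.35·53.04 + 0.24·2.64 + 0.23·57.51 + 0.18·0.977723 = 32.6009.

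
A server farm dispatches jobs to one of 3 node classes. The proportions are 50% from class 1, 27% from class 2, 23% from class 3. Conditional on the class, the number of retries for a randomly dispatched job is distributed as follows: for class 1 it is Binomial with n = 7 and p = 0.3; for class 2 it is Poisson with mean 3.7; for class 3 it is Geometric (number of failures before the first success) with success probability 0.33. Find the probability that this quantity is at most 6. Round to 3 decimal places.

0.964

Conditional on each class, P(X ≤ 6): 1: 0.999781; 2: 0.918191; 3: 0.939393.
By total probability, P(X ≤ 6) = 0.5·0.999781 + 0.27·0.918191 + 0.23·0.939393 = 0.963863.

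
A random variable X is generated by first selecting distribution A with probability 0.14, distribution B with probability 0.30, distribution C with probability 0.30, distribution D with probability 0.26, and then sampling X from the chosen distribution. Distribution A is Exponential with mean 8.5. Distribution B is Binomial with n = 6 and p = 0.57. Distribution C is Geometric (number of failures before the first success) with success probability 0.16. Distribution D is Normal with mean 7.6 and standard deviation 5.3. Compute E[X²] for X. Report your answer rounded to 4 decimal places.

For each component E[X²] = Var + (mean)², giving A: 144.5; B: 13.167; C: 60.375; D: 85.85.
Overall E[X²] = 0.14·144.5 + 0.3·13.167 + 0.3·60.375 + 0.26·85.85 = 64.6136.

64.6136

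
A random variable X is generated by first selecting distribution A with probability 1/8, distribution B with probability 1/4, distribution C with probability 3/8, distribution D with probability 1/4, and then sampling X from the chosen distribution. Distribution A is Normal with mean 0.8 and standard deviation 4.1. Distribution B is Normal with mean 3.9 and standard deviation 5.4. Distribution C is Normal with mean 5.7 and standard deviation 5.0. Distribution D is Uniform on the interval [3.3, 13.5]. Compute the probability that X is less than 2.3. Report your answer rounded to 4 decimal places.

0.2693

Conditional on each component, P(X < 2.3): A: 0.642763; B: 0.383502; C: 0.248252; D: 0.
By total probability, P(X < 2.3) = 0.125·0.642763 + 0.25·0.383502 + 0.375·0.248252 + 0.25·0 = 0.269315.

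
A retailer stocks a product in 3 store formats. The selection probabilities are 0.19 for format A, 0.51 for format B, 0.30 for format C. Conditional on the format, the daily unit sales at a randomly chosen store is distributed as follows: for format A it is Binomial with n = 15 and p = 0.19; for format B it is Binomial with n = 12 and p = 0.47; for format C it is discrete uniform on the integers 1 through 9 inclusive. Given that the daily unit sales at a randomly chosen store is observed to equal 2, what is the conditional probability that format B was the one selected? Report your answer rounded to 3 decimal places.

Likelihoods P(X=2 | ·): A: 0.244907; B: 0.0254975; C: 0.111111.
Posterior ∝ prior × likelihood. Numerator for B: 0.51·0.0254975 = 0.0130037.
Normalizing constant: 0.19·0.244907 + 0.51·0.0254975 + 0.3·0.111111 = 0.0928695.
P(B | observation) = 0.0130037 / 0.0928695 = 0.140022.

0.140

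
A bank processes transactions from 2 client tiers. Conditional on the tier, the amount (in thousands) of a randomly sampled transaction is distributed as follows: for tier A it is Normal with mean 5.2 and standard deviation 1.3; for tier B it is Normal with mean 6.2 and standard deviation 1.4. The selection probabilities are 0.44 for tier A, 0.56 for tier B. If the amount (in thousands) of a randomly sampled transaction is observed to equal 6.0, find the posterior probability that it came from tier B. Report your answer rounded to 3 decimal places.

0.586

Likelihoods f(6.0 | ·): A: 0.253941; B: 0.282066.
Posterior ∝ prior × likelihood. Numerator for B: 0.56·0.282066 = 0.157957.
Normalizing constant: 0.44·0.253941 + 0.56·0.282066 = 0.269691.
P(B | observation) = 0.157957 / 0.269691 = 0.585696.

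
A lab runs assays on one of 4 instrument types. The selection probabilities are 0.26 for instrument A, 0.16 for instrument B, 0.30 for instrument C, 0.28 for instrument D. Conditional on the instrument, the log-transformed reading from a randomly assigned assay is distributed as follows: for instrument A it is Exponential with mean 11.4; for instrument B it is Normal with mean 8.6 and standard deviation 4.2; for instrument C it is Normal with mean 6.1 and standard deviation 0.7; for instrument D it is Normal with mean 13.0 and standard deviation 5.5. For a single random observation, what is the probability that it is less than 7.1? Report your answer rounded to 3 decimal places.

Conditional on each instrument, P(X < 7.1): A: 0.463563; B: 0.360492; C: 0.923436; D: 0.141697.
By total probability, P(X < 7.1) = 0.26·0.463563 + 0.16·0.360492 + 0.3·0.923436 + 0.28·0.141697 = 0.494911.

0.495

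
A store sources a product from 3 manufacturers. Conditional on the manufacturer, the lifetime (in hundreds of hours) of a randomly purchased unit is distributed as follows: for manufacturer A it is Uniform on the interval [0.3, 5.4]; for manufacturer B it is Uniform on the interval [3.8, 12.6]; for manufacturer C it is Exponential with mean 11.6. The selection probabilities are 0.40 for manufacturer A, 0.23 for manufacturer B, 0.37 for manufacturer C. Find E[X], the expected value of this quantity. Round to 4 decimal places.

7.3180

Component means — A: 2.85; B: 8.2; C: 11.6.
E[X] = 0.4·2.85 + 0.23·8.2 + 0.37·11.6 = 7.318.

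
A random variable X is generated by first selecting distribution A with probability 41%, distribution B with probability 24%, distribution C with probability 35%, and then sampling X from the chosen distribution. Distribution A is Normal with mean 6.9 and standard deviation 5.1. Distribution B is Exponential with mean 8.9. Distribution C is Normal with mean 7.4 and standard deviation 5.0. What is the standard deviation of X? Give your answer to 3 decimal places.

Per component, A: μ=6.9, E[X²]=73.62; B: μ=8.9, E[X²]=158.42; C: μ=7.4, E[X²]=79.76.
E[X] = 0.41·6.9 + 0.24·8.9 + 0.35·7.4 = 7.555.
E[X²] = 0.41·73.62 + 0.24·158.42 + 0.35·79.76 = 96.121.
Var(X) = E[X²] − (E[X])² = 96.121 − 57.078 = 39.043.
SD(X) = √39.043 = 6.24844.

6.248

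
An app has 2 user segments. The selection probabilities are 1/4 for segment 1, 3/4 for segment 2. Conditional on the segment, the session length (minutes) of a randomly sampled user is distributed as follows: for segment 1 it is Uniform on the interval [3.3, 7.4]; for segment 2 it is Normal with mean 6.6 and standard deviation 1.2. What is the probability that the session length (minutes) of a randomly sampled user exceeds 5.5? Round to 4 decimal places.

Conditional on each segment, P(X > 5.5): 1: 0.463415; 2: 0.820341.
By total probability, P(X > 5.5) = 0.25·0.463415 + 0.75·0.820341 = 0.73111.

0.7311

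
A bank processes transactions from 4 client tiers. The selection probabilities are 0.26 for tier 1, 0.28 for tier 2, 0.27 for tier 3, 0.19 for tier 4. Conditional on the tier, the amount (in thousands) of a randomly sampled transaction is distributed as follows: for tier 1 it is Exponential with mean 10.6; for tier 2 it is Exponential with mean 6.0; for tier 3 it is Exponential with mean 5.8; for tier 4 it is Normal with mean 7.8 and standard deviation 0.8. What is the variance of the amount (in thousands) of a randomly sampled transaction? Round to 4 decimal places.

52.4237

Per component, 1: μ=10.6, E[X²]=224.72; 2: μ=6, E[X²]=72; 3: μ=5.8, E[X²]=67.28; 4: μ=7.8, E[X²]=61.48.
E[X] = 0.26·10.6 + 0.28·6 + 0.27·5.8 + 0.19·7.8 = 7.484.
E[X²] = 0.26·224.72 + 0.28·72 + 0.27·67.28 + 0.19·61.48 = 108.434.
Var(X) = E[X²] − (E[X])² = 108.434 − 56.0103 = 52.4237.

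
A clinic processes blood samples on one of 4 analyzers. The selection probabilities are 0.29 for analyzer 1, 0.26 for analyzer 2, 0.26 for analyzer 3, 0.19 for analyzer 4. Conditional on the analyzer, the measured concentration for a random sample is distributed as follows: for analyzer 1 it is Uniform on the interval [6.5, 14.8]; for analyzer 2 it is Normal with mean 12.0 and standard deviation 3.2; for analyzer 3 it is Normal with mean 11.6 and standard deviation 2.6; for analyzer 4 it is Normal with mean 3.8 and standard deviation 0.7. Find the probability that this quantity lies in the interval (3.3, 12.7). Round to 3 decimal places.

Conditional on each analyzer, P(3.3 < X < 12.7): 1: 0.746988; 2: 0.583301; 3: 0.663175; 4: 0.762475.
By total probability, P(3.3 < X < 12.7) = 0.29·0.746988 + 0.26·0.583301 + 0.26·0.663175 + 0.19·0.762475 = 0.68558.

0.686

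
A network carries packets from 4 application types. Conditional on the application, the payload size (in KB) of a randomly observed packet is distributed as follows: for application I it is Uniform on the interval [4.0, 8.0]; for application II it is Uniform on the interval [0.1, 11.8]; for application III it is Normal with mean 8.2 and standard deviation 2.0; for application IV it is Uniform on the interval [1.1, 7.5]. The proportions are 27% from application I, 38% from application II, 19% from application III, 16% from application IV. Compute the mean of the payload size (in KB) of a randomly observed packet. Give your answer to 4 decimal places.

Component means — I: 6; II: 5.95; III: 8.2; IV: 4.3.
E[X] = 0.27·6 + 0.38·5.95 + 0.19·8.2 + 0.16·4.3 = 6.127.

6.1270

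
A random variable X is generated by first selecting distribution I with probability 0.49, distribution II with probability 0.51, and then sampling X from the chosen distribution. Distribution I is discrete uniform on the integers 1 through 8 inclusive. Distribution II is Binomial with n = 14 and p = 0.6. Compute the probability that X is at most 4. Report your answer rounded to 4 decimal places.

Conditional on each component, P(X ≤ 4): I: 0.5; II: 0.0175095.
By total probability, P(X ≤ 4) = 0.49·0.5 + 0.51·0.0175095 = 0.25393.

0.2539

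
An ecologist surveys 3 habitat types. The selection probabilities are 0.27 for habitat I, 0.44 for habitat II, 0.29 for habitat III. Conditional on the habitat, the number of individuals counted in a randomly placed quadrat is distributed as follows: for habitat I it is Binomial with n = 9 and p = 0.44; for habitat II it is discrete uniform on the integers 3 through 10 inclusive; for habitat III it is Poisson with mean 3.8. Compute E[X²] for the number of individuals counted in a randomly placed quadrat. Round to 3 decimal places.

31.022

For each component E[X²] = Var + (mean)², giving I: 17.8992; II: 47.5; III: 18.24.
Overall E[X²] = 0.27·17.8992 + 0.44·47.5 + 0.29·18.24 = 31.0224.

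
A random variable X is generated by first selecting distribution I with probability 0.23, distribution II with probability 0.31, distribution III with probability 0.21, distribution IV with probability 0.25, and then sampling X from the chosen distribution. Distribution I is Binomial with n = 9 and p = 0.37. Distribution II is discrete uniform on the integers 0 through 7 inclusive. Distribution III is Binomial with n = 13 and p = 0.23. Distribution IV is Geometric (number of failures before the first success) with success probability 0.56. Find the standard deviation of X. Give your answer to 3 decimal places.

2.041

Per component, I: μ=3.33, E[X²]=13.1868; II: μ=3.5, E[X²]=17.5; III: μ=2.99, E[X²]=11.2424; IV: μ=0.785714, E[X²]=2.02041.
E[X] = 0.23·3.33 + 0.31·3.5 + 0.21·2.99 + 0.25·0.785714 = 2.67523.
E[X²] = 0.23·13.1868 + 0.31·17.5 + 0.21·11.2424 + 0.25·2.02041 = 11.324.
Var(X) = E[X²] − (E[X])² = 11.324 − 7.15685 = 4.16712.
SD(X) = √4.16712 = 2.04135.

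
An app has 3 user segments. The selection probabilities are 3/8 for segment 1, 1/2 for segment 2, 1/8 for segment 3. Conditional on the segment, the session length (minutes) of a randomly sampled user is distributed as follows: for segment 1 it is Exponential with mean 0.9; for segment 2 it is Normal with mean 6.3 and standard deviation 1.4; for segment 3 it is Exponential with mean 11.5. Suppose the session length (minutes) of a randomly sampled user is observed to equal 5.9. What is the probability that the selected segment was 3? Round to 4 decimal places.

0.0452

Likelihoods f(5.9 | ·): 1: 0.00158021; 2: 0.273562; 3: 0.0520583.
Posterior ∝ prior × likelihood. Numerator for 3: 0.125·0.0520583 = 0.00650729.
Normalizing constant: 0.375·0.00158021 + 0.5·0.273562 + 0.125·0.0520583 = 0.143881.
P(3 | observation) = 0.00650729 / 0.143881 = 0.0452269.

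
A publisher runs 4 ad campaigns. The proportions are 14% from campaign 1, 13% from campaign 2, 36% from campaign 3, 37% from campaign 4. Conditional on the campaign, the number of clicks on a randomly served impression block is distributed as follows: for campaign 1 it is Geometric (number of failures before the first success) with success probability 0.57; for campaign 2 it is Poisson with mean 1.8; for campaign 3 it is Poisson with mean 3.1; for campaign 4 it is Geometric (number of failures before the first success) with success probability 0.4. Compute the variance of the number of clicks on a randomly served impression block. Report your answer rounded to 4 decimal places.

Per component, 1: μ=0.754386, E[X²]=1.89258; 2: μ=1.8, E[X²]=5.04; 3: μ=3.1, E[X²]=12.71; 4: μ=1.5, E[X²]=6.
E[X] = 0.14·0.754386 + 0.13·1.8 + 0.36·3.1 + 0.37·1.5 = 2.01061.
E[X²] = 0.14·1.89258 + 0.13·5.04 + 0.36·12.71 + 0.37·6 = 7.71576.
Var(X) = E[X²] − (E[X])² = 7.71576 − 4.04257 = 3.67319.

3.6732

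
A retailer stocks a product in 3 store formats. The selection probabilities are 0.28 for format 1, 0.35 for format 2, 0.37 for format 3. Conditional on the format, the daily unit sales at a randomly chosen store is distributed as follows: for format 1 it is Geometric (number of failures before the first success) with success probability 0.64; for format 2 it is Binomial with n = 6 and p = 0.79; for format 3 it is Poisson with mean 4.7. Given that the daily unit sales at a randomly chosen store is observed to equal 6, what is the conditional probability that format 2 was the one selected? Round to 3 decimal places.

0.626

Likelihoods P(X=6 | ·): 1: 0.00139314; 2: 0.243087; 3: 0.136167.
Posterior ∝ prior × likelihood. Numerator for 2: 0.35·0.243087 = 0.0850806.
Normalizing constant: 0.28·0.00139314 + 0.35·0.243087 + 0.37·0.136167 = 0.135852.
P(2 | observation) = 0.0850806 / 0.135852 = 0.626273.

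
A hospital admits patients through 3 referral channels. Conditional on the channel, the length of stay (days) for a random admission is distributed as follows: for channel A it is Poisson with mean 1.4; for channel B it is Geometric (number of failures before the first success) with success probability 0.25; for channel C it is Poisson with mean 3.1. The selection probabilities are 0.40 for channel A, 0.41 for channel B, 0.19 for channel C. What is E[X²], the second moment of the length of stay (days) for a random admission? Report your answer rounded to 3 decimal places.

For each component E[X²] = Var + (mean)², giving A: 3.36; B: 21; C: 12.71.
Overall E[X²] = 0.4·3.36 + 0.41·21 + 0.19·12.71 = 12.3689.

12.369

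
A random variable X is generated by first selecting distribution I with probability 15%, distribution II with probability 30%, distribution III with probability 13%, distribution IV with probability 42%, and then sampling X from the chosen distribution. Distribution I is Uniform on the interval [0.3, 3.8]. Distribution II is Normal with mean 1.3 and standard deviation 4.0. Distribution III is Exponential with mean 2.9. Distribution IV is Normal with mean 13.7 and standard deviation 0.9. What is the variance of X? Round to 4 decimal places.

40.8187

Per component, I: μ=2.05, E[X²]=5.22333; II: μ=1.3, E[X²]=17.69; III: μ=2.9, E[X²]=16.82; IV: μ=13.7, E[X²]=188.5.
E[X] = 0.15·2.05 + 0.3·1.3 + 0.13·2.9 + 0.42·13.7 = 6.8285.
E[X²] = 0.15·5.22333 + 0.3·17.69 + 0.13·16.82 + 0.42·188.5 = 87.4471.
Var(X) = E[X²] − (E[X])² = 87.4471 − 46.6284 = 40.8187.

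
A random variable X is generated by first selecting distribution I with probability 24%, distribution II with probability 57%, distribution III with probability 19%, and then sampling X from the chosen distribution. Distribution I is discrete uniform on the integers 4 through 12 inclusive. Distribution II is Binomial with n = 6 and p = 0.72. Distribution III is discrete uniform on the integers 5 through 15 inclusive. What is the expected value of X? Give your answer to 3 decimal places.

Component means — I: 8; II: 4.32; III: 10.
E[X] = 0.24·8 + 0.57·4.32 + 0.19·10 = 6.2824.

6.282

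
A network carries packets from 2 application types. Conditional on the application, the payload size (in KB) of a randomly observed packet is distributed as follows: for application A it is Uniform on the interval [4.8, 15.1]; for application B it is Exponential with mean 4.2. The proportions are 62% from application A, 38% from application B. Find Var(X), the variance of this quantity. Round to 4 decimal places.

Per component, A: μ=9.95, E[X²]=107.843; B: μ=4.2, E[X²]=35.28.
E[X] = 0.62·9.95 + 0.38·4.2 = 7.765.
E[X²] = 0.62·107.843 + 0.38·35.28 = 80.2693.
Var(X) = E[X²] − (E[X])² = 80.2693 − 60.2952 = 19.974.

19.9740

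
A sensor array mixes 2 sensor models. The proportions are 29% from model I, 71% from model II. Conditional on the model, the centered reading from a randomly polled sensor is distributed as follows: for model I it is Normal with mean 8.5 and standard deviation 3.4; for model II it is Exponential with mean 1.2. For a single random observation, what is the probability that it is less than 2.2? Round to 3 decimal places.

Conditional on each model, P(X < 2.2): I: 0.0319454; II: 0.84012.
By total probability, P(X < 2.2) = 0.29·0.0319454 + 0.71·0.84012 = 0.60575.

0.606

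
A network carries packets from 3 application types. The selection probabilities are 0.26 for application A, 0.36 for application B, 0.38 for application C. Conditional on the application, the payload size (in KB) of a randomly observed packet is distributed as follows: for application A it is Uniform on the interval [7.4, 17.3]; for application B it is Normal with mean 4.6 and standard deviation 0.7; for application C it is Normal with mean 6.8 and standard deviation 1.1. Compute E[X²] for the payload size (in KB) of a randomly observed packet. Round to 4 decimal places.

67.6044

For each component E[X²] = Var + (mean)², giving A: 160.69; B: 21.65; C: 47.45.
Overall E[X²] = 0.26·160.69 + 0.36·21.65 + 0.38·47.45 = 67.6044.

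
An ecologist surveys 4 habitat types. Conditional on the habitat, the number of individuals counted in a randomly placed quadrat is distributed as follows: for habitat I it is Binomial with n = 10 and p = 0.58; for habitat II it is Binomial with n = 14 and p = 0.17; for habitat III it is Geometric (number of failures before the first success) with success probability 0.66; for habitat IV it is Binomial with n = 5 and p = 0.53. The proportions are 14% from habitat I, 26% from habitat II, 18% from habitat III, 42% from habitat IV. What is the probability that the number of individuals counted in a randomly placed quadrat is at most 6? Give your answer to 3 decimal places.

Conditional on each habitat, P(X ≤ 6): I: 0.666537; II: 0.99539; III: 0.999475; IV: 1.
By total probability, P(X ≤ 6) = 0.14·0.666537 + 0.26·0.99539 + 0.18·0.999475 + 0.42·1 = 0.952022.

0.952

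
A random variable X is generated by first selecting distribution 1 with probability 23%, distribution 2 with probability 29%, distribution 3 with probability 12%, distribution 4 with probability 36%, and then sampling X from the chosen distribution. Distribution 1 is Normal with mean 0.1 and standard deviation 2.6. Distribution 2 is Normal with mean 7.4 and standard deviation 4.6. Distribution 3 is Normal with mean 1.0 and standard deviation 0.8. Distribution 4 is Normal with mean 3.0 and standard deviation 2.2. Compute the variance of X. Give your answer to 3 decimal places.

17.403

Per component, 1: μ=0.1, E[X²]=6.77; 2: μ=7.4, E[X²]=75.92; 3: μ=1, E[X²]=1.64; 4: μ=3, E[X²]=13.84.
E[X] = 0.23·0.1 + 0.29·7.4 + 0.12·1 + 0.36·3 = 3.369.
E[X²] = 0.23·6.77 + 0.29·75.92 + 0.12·1.64 + 0.36·13.84 = 28.7531.
Var(X) = E[X²] − (E[X])² = 28.7531 − 11.3502 = 17.4029.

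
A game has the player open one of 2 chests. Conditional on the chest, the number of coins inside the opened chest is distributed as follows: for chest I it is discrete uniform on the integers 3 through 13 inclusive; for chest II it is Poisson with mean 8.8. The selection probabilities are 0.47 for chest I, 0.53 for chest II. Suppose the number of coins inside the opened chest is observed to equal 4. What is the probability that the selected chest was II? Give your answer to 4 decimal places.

Likelihoods P(X=4 | ·): I: 0.0909091; II: 0.0376641.
Posterior ∝ prior × likelihood. Numerator for II: 0.53·0.0376641 = 0.019962.
Normalizing constant: 0.47·0.0909091 + 0.53·0.0376641 = 0.0626893.
P(II | observation) = 0.019962 / 0.0626893 = 0.318428.

0.3184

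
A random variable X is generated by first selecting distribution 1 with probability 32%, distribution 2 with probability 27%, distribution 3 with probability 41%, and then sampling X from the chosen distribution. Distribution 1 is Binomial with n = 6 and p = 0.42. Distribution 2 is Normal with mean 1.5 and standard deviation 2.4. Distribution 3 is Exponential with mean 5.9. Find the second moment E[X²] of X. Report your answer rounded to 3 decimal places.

33.207

For each component E[X²] = Var + (mean)², giving 1: 7.812; 2: 8.01; 3: 69.62.
Overall E[X²] = 0.32·7.812 + 0.27·8.01 + 0.41·69.62 = 33.2067.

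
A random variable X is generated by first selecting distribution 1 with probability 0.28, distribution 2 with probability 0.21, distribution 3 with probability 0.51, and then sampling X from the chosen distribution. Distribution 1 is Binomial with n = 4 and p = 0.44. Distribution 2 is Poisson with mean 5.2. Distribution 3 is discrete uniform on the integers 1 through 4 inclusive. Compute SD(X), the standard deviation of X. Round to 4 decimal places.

Per component, 1: μ=1.76, E[X²]=4.0832; 2: μ=5.2, E[X²]=32.24; 3: μ=2.5, E[X²]=7.5.
E[X] = 0.28·1.76 + 0.21·5.2 + 0.51·2.5 = 2.8598.
E[X²] = 0.28·4.0832 + 0.21·32.24 + 0.51·7.5 = 11.7387.
Var(X) = E[X²] − (E[X])² = 11.7387 − 8.17846 = 3.56024.
SD(X) = √3.56024 = 1.88686.

1.8869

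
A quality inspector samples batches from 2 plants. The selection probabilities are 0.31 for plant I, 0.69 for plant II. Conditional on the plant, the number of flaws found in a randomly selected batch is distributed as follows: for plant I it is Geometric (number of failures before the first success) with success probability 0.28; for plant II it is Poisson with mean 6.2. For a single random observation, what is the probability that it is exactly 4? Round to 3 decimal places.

0.110

Conditional on each plant, P(X = 4): I: 0.0752468; II: 0.124948.
By total probability, P(X = 4) = 0.31·0.0752468 + 0.69·0.124948 = 0.109541.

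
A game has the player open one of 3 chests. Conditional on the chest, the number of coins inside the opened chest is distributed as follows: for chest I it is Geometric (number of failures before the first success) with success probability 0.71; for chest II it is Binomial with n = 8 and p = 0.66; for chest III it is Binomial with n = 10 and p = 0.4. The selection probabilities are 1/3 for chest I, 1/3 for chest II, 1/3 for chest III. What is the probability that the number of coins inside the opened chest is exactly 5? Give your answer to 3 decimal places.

0.159

Conditional on each chest, P(X = 5): I: 0.00145629; II: 0.275641; III: 0.200658.
By total probability, P(X = 5) = 0.333333·0.00145629 + 0.333333·0.275641 + 0.333333·0.200658 = 0.159252.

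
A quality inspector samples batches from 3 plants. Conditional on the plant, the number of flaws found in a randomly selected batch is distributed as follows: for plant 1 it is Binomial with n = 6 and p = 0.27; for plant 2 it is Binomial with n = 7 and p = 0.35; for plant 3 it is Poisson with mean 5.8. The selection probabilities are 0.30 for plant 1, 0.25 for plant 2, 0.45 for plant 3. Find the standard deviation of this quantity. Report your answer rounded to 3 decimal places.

Per component, 1: μ=1.62, E[X²]=3.807; 2: μ=2.45, E[X²]=7.595; 3: μ=5.8, E[X²]=39.44.
E[X] = 0.3·1.62 + 0.25·2.45 + 0.45·5.8 = 3.7085.
E[X²] = 0.3·3.807 + 0.25·7.595 + 0.45·39.44 = 20.7889.
Var(X) = E[X²] − (E[X])² = 20.7889 − 13.753 = 7.03588.
SD(X) = √7.03588 = 2.65252.

2.653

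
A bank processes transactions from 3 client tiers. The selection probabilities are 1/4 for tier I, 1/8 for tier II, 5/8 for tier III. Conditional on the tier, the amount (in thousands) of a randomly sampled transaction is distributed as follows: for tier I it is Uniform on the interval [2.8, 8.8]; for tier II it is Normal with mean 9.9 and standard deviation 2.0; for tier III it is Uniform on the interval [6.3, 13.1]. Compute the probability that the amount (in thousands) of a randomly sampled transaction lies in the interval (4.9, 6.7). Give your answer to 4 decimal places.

0.1178

Conditional on each tier, P(4.9 < X < 6.7): I: 0.3; II: 0.0485896; III: 0.0588235.
By total probability, P(4.9 < X < 6.7) = 0.25·0.3 + 0.125·0.0485896 + 0.625·0.0588235 = 0.117838.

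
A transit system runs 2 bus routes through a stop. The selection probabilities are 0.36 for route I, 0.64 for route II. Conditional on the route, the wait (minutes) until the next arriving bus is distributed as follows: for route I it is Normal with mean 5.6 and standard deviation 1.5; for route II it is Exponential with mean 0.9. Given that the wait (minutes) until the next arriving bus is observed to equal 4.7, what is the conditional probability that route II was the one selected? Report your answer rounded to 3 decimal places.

0.046

Likelihoods f(4.7 | ·): I: 0.22215; II: 0.00599481.
Posterior ∝ prior × likelihood. Numerator for II: 0.64·0.00599481 = 0.00383668.
Normalizing constant: 0.36·0.22215 + 0.64·0.00599481 = 0.0838106.
P(II | observation) = 0.00383668 / 0.0838106 = 0.0457779.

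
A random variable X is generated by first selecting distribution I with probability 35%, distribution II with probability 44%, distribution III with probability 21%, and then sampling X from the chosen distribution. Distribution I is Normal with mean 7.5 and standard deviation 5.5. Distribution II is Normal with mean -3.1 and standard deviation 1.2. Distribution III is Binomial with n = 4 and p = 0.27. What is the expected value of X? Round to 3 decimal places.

Component means — I: 7.5; II: -3.1; III: 1.08.
E[X] = 0.35·7.5 + 0.44·-3.1 + 0.21·1.08 = 1.4878.

1.488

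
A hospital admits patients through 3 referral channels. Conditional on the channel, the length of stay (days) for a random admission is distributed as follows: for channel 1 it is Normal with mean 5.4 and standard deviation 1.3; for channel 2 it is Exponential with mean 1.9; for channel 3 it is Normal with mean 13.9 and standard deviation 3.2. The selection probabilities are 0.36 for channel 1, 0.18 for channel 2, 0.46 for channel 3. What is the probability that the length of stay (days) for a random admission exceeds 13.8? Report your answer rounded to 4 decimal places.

0.2359

Conditional on each channel, P(X > 13.8): 1: 5.18219e-11; 2: 0.000700891; 3: 0.512465.
By total probability, P(X > 13.8) = 0.36·5.18219e-11 + 0.18·0.000700891 + 0.46·0.512465 = 0.23586.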